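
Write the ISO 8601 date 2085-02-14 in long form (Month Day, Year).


ISO 2085-02-14 parses as year=2085, month=02, day=14
Month 2 -> February

February 14, 2085


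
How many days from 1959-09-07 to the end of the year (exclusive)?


Day of year: 250 of 365
Remaining = 365 - 250

115 days


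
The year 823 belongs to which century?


Century = (year - 1) // 100 + 1
= (823 - 1) // 100 + 1
= 822 // 100 + 1
= 8 + 1

9th century


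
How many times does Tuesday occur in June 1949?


June 1949 has 30 days
Anchor: Jan 1, 1949. With p = 1949 - 1 = 1948: (p + p//4 - p//100 + p//400) mod 7 = (1948 + 487 - 19 + 4) mod 7 = 2420 mod 7 = 5 -> Saturday (Mon=0 ... Sun=6)
Days before June (Jan-May): 151; June 1 index = (5 + 151) mod 7 = 2 -> Wednesday
First Tuesday is June 7
Tuesdays: 7, 14, 21, 28

4 Tuesdays


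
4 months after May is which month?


May is month 5
5 + 4 = 9

September


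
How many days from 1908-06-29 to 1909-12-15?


From 1908-06-29 to 1909-12-15
1908-06-29: days before June = 31 + 29 + 31 + 30 + 31 = 152 (1908 is a leap year); day of year = 152 + 29 = 181
1909-12-15: days before December = 31 + 28 + 31 + 30 + 31 + 30 + 31 + 31 + 30 + 31 + 30 = 334 (1909 is not a leap year); day of year = 334 + 15 = 349
Rest of 1908: 366 - 181 = 185
Total = 185 + 349 = 534

534 days


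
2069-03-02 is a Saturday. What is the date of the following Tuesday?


Current: Saturday
Target: Tuesday
Days ahead: 3

Next Tuesday: 2069-03-05


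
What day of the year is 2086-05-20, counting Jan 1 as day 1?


Date: May 20, 2086
Days in months 1 through 4: 120
Plus 20 days in May

Day of year: 140


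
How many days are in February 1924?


February 1924 (leap year: yes)

29 days


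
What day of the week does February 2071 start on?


Target: February 1, 2071
Anchor: Jan 1, 2071. With p = 2071 - 1 = 2070: (p + p//4 - p//100 + p//400) mod 7 = (2070 + 517 - 20 + 5) mod 7 = 2572 mod 7 = 3 -> Thursday (Mon=0 ... Sun=6)
Days before February (Jan): 31 days
Weekday index = (3 + 31) mod 7 = 6

Sunday


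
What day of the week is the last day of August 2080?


August 2080 has 31 days
Anchor: Jan 1, 2080. With p = 2080 - 1 = 2079: (p + p//4 - p//100 + p//400) mod 7 = (2079 + 519 - 20 + 5) mod 7 = 2583 mod 7 = 0 -> Monday (Mon=0 ... Sun=6)
Days before August (Jan-Jul): 213; August 1 index = (0 + 213) mod 7 = 3 -> Thursday
Last day offset: 31 - 1 = 30 days
Weekday index = (3 + 30) mod 7 = 5

Saturday, August 31


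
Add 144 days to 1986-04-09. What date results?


Start: 1986-04-09, add 144 days
April 1986 has 30 days: 30 - 9 = 21 days to April 30 -> 123 left
May 1986 has 31 days -> 92 left
June 1986 has 30 days -> 62 left
July 1986 has 31 days -> 31 left
August 1986: 31 <= 31 -> lands on August 31

Result: 1986-08-31


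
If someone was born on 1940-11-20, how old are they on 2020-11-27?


Birth: 1940-11-20
Reference: 2020-11-27
Year difference: 2020 - 1940 = 80

80 years old


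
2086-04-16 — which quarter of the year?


Month: April (month 4)
Q1: Jan-Mar, Q2: Apr-Jun, Q3: Jul-Sep, Q4: Oct-Dec

Q2


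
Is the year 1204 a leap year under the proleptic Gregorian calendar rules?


Gregorian leap year rule: divisible by 4, but not by 100, unless also by 400.
1204 is divisible by 4 but not 100 -> leap year

Yes


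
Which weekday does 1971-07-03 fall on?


Date: July 3, 1971
Anchor: Jan 1, 1971. With p = 1971 - 1 = 1970: (p + p//4 - p//100 + p//400) mod 7 = (1970 + 492 - 19 + 4) mod 7 = 2447 mod 7 = 4 -> Friday (Mon=0 ... Sun=6)
Days before July (Jan-Jun): 181; offset = 181 + 3 - 1 = 183
Weekday index = (4 + 183) mod 7 = 5

Day of the week: Saturday


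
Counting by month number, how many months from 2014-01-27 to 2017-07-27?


From January 2014 to July 2017
3 years * 12 = 36 months, plus 6 months = 42

42 months


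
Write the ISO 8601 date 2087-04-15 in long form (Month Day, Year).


ISO 2087-04-15 parses as year=2087, month=04, day=15
Month 4 -> April

April 15, 2087


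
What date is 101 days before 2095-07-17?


Start: 2095-07-17, subtract 101 days
Back 17 days from July 17 reaches June 30, 2095 -> 84 left
June 2095 has 30 days -> back to May 31, 2095 -> 54 left
May 2095 has 31 days -> back to April 30, 2095 -> 23 left
April 2095: 30 - 23 = 7 -> lands on April 7

Result: 2095-04-07


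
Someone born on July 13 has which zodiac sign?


Date: July 13
Conventional tropical zodiac dates: Cancer from June 21 onward; Leo starts July 23
July 13 falls within the Cancer range

Cancer


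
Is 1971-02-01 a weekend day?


Anchor: Jan 1, 1971. With p = 1971 - 1 = 1970: (p + p//4 - p//100 + p//400) mod 7 = (1970 + 492 - 19 + 4) mod 7 = 2447 mod 7 = 4 -> Friday (Mon=0 ... Sun=6)
Day of year: 32; offset = 31
Weekday index = (4 + 31) mod 7 = 0 -> Monday
Weekend days: Saturday, Sunday

No


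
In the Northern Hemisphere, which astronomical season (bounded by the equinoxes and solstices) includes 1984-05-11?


Date: May 11
Astronomical Spring (approx.; exact equinox/solstice day varies by year): March 20 to June 20
May 11 falls within the Spring window

Spring


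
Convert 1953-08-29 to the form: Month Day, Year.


ISO 1953-08-29 parses as year=1953, month=08, day=29
Month 8 -> August

August 29, 1953


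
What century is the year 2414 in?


Century = (year - 1) // 100 + 1
= (2414 - 1) // 100 + 1
= 2413 // 100 + 1
= 24 + 1

25th century


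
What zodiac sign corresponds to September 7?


Date: September 7
Conventional tropical zodiac dates: Virgo from August 23 onward; Libra starts September 23
September 7 falls within the Virgo range

Virgo


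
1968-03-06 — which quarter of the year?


Month: March (month 3)
Q1: Jan-Mar, Q2: Apr-Jun, Q3: Jul-Sep, Q4: Oct-Dec

Q1


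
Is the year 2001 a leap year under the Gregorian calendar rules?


Gregorian leap year rule: divisible by 4, but not by 100, unless also by 400.
2001 is not divisible by 4 -> not a leap year

No


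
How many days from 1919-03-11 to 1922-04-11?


From 1919-03-11 to 1922-04-11
1919-03-11: days before March = 31 + 28 = 59 (1919 is not a leap year); day of year = 59 + 11 = 70
1922-04-11: days before April = 31 + 28 + 31 = 90 (1922 is not a leap year); day of year = 90 + 11 = 101
Rest of 1919: 365 - 70 = 295
Full years 1920 (366), 1921 (365): 731
Total = 295 + 731 + 101 = 1127

1127 days


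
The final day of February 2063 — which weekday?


February 2063 has 28 days
Anchor: Jan 1, 2063. With p = 2063 - 1 = 2062: (p + p//4 - p//100 + p//400) mod 7 = (2062 + 515 - 20 + 5) mod 7 = 2562 mod 7 = 0 -> Monday (Mon=0 ... Sun=6)
Days before February (Jan): 31; February 1 index = (0 + 31) mod 7 = 3 -> Thursday
Last day offset: 28 - 1 = 27 days
Weekday index = (3 + 27) mod 7 = 2

Wednesday, February 28


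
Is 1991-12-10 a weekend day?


Anchor: Jan 1, 1991. With p = 1991 - 1 = 1990: (p + p//4 - p//100 + p//400) mod 7 = (1990 + 497 - 19 + 4) mod 7 = 2472 mod 7 = 1 -> Tuesday (Mon=0 ... Sun=6)
Day of year: 344; offset = 343
Weekday index = (1 + 343) mod 7 = 1 -> Tuesday
Weekend days: Saturday, Sunday

No


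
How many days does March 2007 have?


March 2007

31 days


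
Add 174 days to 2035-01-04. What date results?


Start: 2035-01-04, add 174 days
January 2035 has 31 days: 31 - 4 = 27 days to January 31 -> 147 left
February 2035 has 28 days -> 119 left
March 2035 has 31 days -> 88 left
April 2035 has 30 days -> 58 left
May 2035 has 31 days -> 27 left
June 2035: 27 <= 30 -> lands on June 27

Result: 2035-06-27


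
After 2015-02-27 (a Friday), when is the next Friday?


Current: Friday
Target: Friday
Days ahead: 7

Next Friday: 2015-03-06


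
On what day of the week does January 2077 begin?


Target: January 1, 2077
Anchor: Jan 1, 2077. With p = 2077 - 1 = 2076: (p + p//4 - p//100 + p//400) mod 7 = (2076 + 519 - 20 + 5) mod 7 = 2580 mod 7 = 4 -> Friday (Mon=0 ... Sun=6)
Offset from anchor: 0 days
Weekday index = (4 + 0) mod 7 = 4

Friday


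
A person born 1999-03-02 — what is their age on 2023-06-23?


Birth: 1999-03-02
Reference: 2023-06-23
Year difference: 2023 - 1999 = 24

24 years old


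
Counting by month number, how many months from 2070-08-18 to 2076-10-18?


From August 2070 to October 2076
6 years * 12 = 72 months, plus 2 months = 74

74 months


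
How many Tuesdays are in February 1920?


February 1920 has 29 days
Anchor: Jan 1, 1920. With p = 1920 - 1 = 1919: (p + p//4 - p//100 + p//400) mod 7 = (1919 + 479 - 19 + 4) mod 7 = 2383 mod 7 = 3 -> Thursday (Mon=0 ... Sun=6)
Days before February (Jan): 31; February 1 index = (3 + 31) mod 7 = 6 -> Sunday
First Tuesday is February 3
Tuesdays: 3, 10, 17, 24

4 Tuesdays


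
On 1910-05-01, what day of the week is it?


Date: May 1, 1910
Anchor: Jan 1, 1910. With p = 1910 - 1 = 1909: (p + p//4 - p//100 + p//400) mod 7 = (1909 + 477 - 19 + 4) mod 7 = 2371 mod 7 = 5 -> Saturday (Mon=0 ... Sun=6)
Days before May (Jan-Apr): 120; offset = 120 + 1 - 1 = 120
Weekday index = (5 + 120) mod 7 = 6

Day of the week: Sunday


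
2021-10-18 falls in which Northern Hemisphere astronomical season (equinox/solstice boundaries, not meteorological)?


Date: October 18
Astronomical Autumn (approx.; exact equinox/solstice day varies by year): September 22 to December 20
October 18 falls within the Autumn window

Autumn


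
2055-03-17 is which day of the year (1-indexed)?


Date: March 17, 2055
Days in months 1 through 2: 59
Plus 17 days in March

Day of year: 76


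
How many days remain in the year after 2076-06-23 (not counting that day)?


Day of year: 175 of 366
Remaining = 366 - 175

191 days


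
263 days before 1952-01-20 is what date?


Start: 1952-01-20, subtract 263 days
Back 20 days from January 20 reaches December 31, 1951 -> 243 left
December 1951 has 31 days -> back to November 30, 1951 -> 212 left
November 1951 has 30 days -> back to October 31, 1951 -> 182 left
October 1951 has 31 days -> back to September 30, 1951 -> 151 left
September 1951 has 30 days -> back to August 31, 1951 -> 121 left
August 1951 has 31 days -> back to July 31, 1951 -> 90 left
July 1951 has 31 days -> back to June 30, 1951 -> 59 left
June 1951 has 30 days -> back to May 31, 1951 -> 29 left
May 1951: 31 - 29 = 2 -> lands on May 2

Result: 1951-05-02


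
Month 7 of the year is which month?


Month 7 of 12

July


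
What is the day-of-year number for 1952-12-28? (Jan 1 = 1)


Date: December 28, 1952
Days in months 1 through 11: 335
Plus 28 days in December

Day of year: 363


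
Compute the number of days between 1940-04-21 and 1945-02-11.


From 1940-04-21 to 1945-02-11
1940-04-21: days before April = 31 + 29 + 31 = 91 (1940 is a leap year); day of year = 91 + 21 = 112
1945-02-11: days before February = 31; day of year = 31 + 11 = 42
Rest of 1940: 366 - 112 = 254
Full years 1941 (365), 1942 (365), 1943 (365), 1944 (366): 1461
Total = 254 + 1461 + 42 = 1757

1757 days


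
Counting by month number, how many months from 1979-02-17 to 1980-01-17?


From February 1979 to January 1980
1 year * 12 = 12 months, minus 1 month = 11

11 months


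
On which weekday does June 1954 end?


June 1954 has 30 days
Anchor: Jan 1, 1954. With p = 1954 - 1 = 1953: (p + p//4 - p//100 + p//400) mod 7 = (1953 + 488 - 19 + 4) mod 7 = 2426 mod 7 = 4 -> Friday (Mon=0 ... Sun=6)
Days before June (Jan-May): 151; June 1 index = (4 + 151) mod 7 = 1 -> Tuesday
Last day offset: 30 - 1 = 29 days
Weekday index = (1 + 29) mod 7 = 2

Wednesday, June 30


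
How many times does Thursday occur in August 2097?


August 2097 has 31 days
Anchor: Jan 1, 2097. With p = 2097 - 1 = 2096: (p + p//4 - p//100 + p//400) mod 7 = (2096 + 524 - 20 + 5) mod 7 = 2605 mod 7 = 1 -> Tuesday (Mon=0 ... Sun=6)
Days before August (Jan-Jul): 212; August 1 index = (1 + 212) mod 7 = 3 -> Thursday
First Thursday is August 1
Thursdays: 1, 8, 15, 22, 29

5 Thursdays


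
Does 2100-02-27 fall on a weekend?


Anchor: Jan 1, 2100. With p = 2100 - 1 = 2099: (p + p//4 - p//100 + p//400) mod 7 = (2099 + 524 - 20 + 5) mod 7 = 2608 mod 7 = 4 -> Friday (Mon=0 ... Sun=6)
Day of year: 58; offset = 57
Weekday index = (4 + 57) mod 7 = 5 -> Saturday
Weekend days: Saturday, Sunday

Yes


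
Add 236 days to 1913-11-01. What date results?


Start: 1913-11-01, add 236 days
November 1913 has 30 days: 30 - 1 = 29 days to November 30 -> 207 left
December 1913 has 31 days -> 176 left
January 1914 has 31 days -> 145 left
February 1914 has 28 days -> 117 left
March 1914 has 31 days -> 86 left
April 1914 has 30 days -> 56 left
May 1914 has 31 days -> 25 left
June 1914: 25 <= 30 -> lands on June 25

Result: 1914-06-25


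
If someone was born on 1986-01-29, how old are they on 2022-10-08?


Birth: 1986-01-29
Reference: 2022-10-08
Year difference: 2022 - 1986 = 36

36 years old


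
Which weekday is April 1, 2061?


Target: April 1, 2061
Anchor: Jan 1, 2061. With p = 2061 - 1 = 2060: (p + p//4 - p//100 + p//400) mod 7 = (2060 + 515 - 20 + 5) mod 7 = 2560 mod 7 = 5 -> Saturday (Mon=0 ... Sun=6)
Days before April (Jan-Mar): 90 days
Weekday index = (5 + 90) mod 7 = 4

Friday


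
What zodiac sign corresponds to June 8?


Date: June 8
Conventional tropical zodiac dates: Gemini from May 21 onward; Cancer starts June 21
June 8 falls within the Gemini range

Gemini


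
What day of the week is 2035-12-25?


Date: December 25, 2035
Anchor: Jan 1, 2035. With p = 2035 - 1 = 2034: (p + p//4 - p//100 + p//400) mod 7 = (2034 + 508 - 20 + 5) mod 7 = 2527 mod 7 = 0 -> Monday (Mon=0 ... Sun=6)
Days before December (Jan-Nov): 334; offset = 334 + 25 - 1 = 358
Weekday index = (0 + 358) mod 7 = 1

Day of the week: Tuesday


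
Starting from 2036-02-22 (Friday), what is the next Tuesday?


Current: Friday
Target: Tuesday
Days ahead: 4

Next Tuesday: 2036-02-26


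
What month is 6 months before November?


November is month 11
11 - 6 = 5

May


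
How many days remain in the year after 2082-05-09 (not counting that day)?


Day of year: 129 of 365
Remaining = 365 - 129

236 days


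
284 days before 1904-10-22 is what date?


Start: 1904-10-22, subtract 284 days
Back 22 days from October 22 reaches September 30, 1904 -> 262 left
September 1904 has 30 days -> back to August 31, 1904 -> 232 left
August 1904 has 31 days -> back to July 31, 1904 -> 201 left
July 1904 has 31 days -> back to June 30, 1904 -> 170 left
June 1904 has 30 days -> back to May 31, 1904 -> 140 left
May 1904 has 31 days -> back to April 30, 1904 -> 109 left
April 1904 has 30 days -> back to March 31, 1904 -> 79 left
March 1904 has 31 days -> back to February 29, 1904 -> 48 left
February 1904 has 29 days -> back to January 31, 1904 -> 19 left
January 1904: 31 - 19 = 12 -> lands on January 12

Result: 1904-01-12


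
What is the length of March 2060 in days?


March 2060

31 days


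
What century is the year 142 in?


Century = (year - 1) // 100 + 1
= (142 - 1) // 100 + 1
= 141 // 100 + 1
= 1 + 1

2nd century


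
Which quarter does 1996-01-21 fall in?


Month: January (month 1)
Q1: Jan-Mar, Q2: Apr-Jun, Q3: Jul-Sep, Q4: Oct-Dec

Q1


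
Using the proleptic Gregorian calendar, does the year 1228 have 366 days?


Gregorian leap year rule: divisible by 4, but not by 100, unless also by 400.
1228 is divisible by 4 but not 100 -> leap year

Yes


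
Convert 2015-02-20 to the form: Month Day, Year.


ISO 2015-02-20 parses as year=2015, month=02, day=20
Month 2 -> February

February 20, 2015


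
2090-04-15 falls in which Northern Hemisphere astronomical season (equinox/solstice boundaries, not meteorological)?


Date: April 15
Astronomical Spring (approx.; exact equinox/solstice day varies by year): March 20 to June 20
April 15 falls within the Spring window

Spring


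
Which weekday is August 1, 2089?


Target: August 1, 2089
Anchor: Jan 1, 2089. With p = 2089 - 1 = 2088: (p + p//4 - p//100 + p//400) mod 7 = (2088 + 522 - 20 + 5) mod 7 = 2595 mod 7 = 5 -> Saturday (Mon=0 ... Sun=6)
Days before August (Jan-Jul): 212 days
Weekday index = (5 + 212) mod 7 = 0

Monday


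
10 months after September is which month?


September is month 9
9 + 10 = 19; wrap: 19 - 12 = 7

July


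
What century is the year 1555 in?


Century = (year - 1) // 100 + 1
= (1555 - 1) // 100 + 1
= 1554 // 100 + 1
= 15 + 1

16th century


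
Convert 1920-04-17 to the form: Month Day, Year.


ISO 1920-04-17 parses as year=1920, month=04, day=17
Month 4 -> April

April 17, 1920


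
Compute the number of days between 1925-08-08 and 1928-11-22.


From 1925-08-08 to 1928-11-22
1925-08-08: days before August = 31 + 28 + 31 + 30 + 31 + 30 + 31 = 212 (1925 is not a leap year); day of year = 212 + 8 = 220
1928-11-22: days before November = 31 + 29 + 31 + 30 + 31 + 30 + 31 + 31 + 30 + 31 = 305 (1928 is a leap year); day of year = 305 + 22 = 327
Rest of 1925: 365 - 220 = 145
Full years 1926 (365), 1927 (365): 730
Total = 145 + 730 + 327 = 1202

1202 days


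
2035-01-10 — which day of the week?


Date: January 10, 2035
Anchor: Jan 1, 2035. With p = 2035 - 1 = 2034: (p + p//4 - p//100 + p//400) mod 7 = (2034 + 508 - 20 + 5) mod 7 = 2527 mod 7 = 0 -> Monday (Mon=0 ... Sun=6)
Days into year = 10 - 1 = 9
Weekday index = (0 + 9) mod 7 = 2

Day of the week: Wednesday


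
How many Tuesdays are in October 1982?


October 1982 has 31 days
Anchor: Jan 1, 1982. With p = 1982 - 1 = 1981: (p + p//4 - p//100 + p//400) mod 7 = (1981 + 495 - 19 + 4) mod 7 = 2461 mod 7 = 4 -> Friday (Mon=0 ... Sun=6)
Days before October (Jan-Sep): 273; October 1 index = (4 + 273) mod 7 = 4 -> Friday
First Tuesday is October 5
Tuesdays: 5, 12, 19, 26

4 Tuesdays


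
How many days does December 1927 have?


December 1927

31 days


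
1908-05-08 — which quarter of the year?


Month: May (month 5)
Q1: Jan-Mar, Q2: Apr-Jun, Q3: Jul-Sep, Q4: Oct-Dec

Q2


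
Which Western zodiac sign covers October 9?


Date: October 9
Conventional tropical zodiac dates: Libra from September 23 onward; Scorpio starts October 23
October 9 falls within the Libra range

Libra


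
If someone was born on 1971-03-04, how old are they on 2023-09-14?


Birth: 1971-03-04
Reference: 2023-09-14
Year difference: 2023 - 1971 = 52

52 years old


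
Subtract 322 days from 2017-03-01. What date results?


Start: 2017-03-01, subtract 322 days
Back 1 day from March 1 reaches February 28, 2017 -> 321 left
February 2017 has 28 days -> back to January 31, 2017 -> 293 left
January 2017 has 31 days -> back to December 31, 2016 -> 262 left
December 2016 has 31 days -> back to November 30, 2016 -> 231 left
November 2016 has 30 days -> back to October 31, 2016 -> 201 left
October 2016 has 31 days -> back to September 30, 2016 -> 170 left
September 2016 has 30 days -> back to August 31, 2016 -> 140 left
August 2016 has 31 days -> back to July 31, 2016 -> 109 left
July 2016 has 31 days -> back to June 30, 2016 -> 78 left
June 2016 has 30 days -> back to May 31, 2016 -> 48 left
May 2016 has 31 days -> back to April 30, 2016 -> 17 left
April 2016: 30 - 17 = 13 -> lands on April 13

Result: 2016-04-13


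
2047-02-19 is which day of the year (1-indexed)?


Date: February 19, 2047
Days in months 1 through 1: 31
Plus 19 days in February

Day of year: 50


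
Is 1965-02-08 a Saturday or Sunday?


Anchor: Jan 1, 1965. With p = 1965 - 1 = 1964: (p + p//4 - p//100 + p//400) mod 7 = (1964 + 491 - 19 + 4) mod 7 = 2440 mod 7 = 4 -> Friday (Mon=0 ... Sun=6)
Day of year: 39; offset = 38
Weekday index = (4 + 38) mod 7 = 0 -> Monday
Weekend days: Saturday, Sunday

No


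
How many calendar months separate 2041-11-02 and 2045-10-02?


From November 2041 to October 2045
4 years * 12 = 48 months, minus 1 month = 47

47 months


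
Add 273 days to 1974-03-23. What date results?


Start: 1974-03-23, add 273 days
March 1974 has 31 days: 31 - 23 = 8 days to March 31 -> 265 left
April 1974 has 30 days -> 235 left
May 1974 has 31 days -> 204 left
June 1974 has 30 days -> 174 left
July 1974 has 31 days -> 143 left
August 1974 has 31 days -> 112 left
September 1974 has 30 days -> 82 left
October 1974 has 31 days -> 51 left
November 1974 has 30 days -> 21 left
December 1974: 21 <= 31 -> lands on December 21

Result: 1974-12-21


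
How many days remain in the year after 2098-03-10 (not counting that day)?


Day of year: 69 of 365
Remaining = 365 - 69

296 days


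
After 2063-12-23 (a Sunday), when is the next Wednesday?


Current: Sunday
Target: Wednesday
Days ahead: 3

Next Wednesday: 2063-12-26


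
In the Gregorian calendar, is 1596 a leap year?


Gregorian leap year rule: divisible by 4, but not by 100, unless also by 400.
1596 is divisible by 4 but not 100 -> leap year

Yes


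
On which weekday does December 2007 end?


December 2007 has 31 days
Anchor: Jan 1, 2007. With p = 2007 - 1 = 2006: (p + p//4 - p//100 + p//400) mod 7 = (2006 + 501 - 20 + 5) mod 7 = 2492 mod 7 = 0 -> Monday (Mon=0 ... Sun=6)
Days before December (Jan-Nov): 334; December 1 index = (0 + 334) mod 7 = 5 -> Saturday
Last day offset: 31 - 1 = 30 days
Weekday index = (5 + 30) mod 7 = 0

Monday, December 31


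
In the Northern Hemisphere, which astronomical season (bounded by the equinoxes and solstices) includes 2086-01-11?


Date: January 11
Astronomical Winter (approx.; exact equinox/solstice day varies by year): December 21 to March 19
January 11 falls within the Winter window

Winter


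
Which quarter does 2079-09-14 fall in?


Month: September (month 9)
Q1: Jan-Mar, Q2: Apr-Jun, Q3: Jul-Sep, Q4: Oct-Dec

Q3


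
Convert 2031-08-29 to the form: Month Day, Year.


ISO 2031-08-29 parses as year=2031, month=08, day=29
Month 8 -> August

August 29, 2031


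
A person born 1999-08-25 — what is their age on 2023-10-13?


Birth: 1999-08-25
Reference: 2023-10-13
Year difference: 2023 - 1999 = 24

24 years old


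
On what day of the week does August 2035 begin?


Target: August 1, 2035
Anchor: Jan 1, 2035. With p = 2035 - 1 = 2034: (p + p//4 - p//100 + p//400) mod 7 = (2034 + 508 - 20 + 5) mod 7 = 2527 mod 7 = 0 -> Monday (Mon=0 ... Sun=6)
Days before August (Jan-Jul): 212 days
Weekday index = (0 + 212) mod 7 = 2

Wednesday


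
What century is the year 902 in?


Century = (year - 1) // 100 + 1
= (902 - 1) // 100 + 1
= 901 // 100 + 1
= 9 + 1

10th century


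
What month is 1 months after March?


March is month 3
3 + 1 = 4

April


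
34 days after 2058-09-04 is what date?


Start: 2058-09-04, add 34 days
September 2058 has 30 days: 30 - 4 = 26 days to September 30 -> 8 left
October 2058: 8 <= 31 -> lands on October 8

Result: 2058-10-08


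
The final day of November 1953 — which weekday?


November 1953 has 30 days
Anchor: Jan 1, 1953. With p = 1953 - 1 = 1952: (p + p//4 - p//100 + p//400) mod 7 = (1952 + 488 - 19 + 4) mod 7 = 2425 mod 7 = 3 -> Thursday (Mon=0 ... Sun=6)
Days before November (Jan-Oct): 304; November 1 index = (3 + 304) mod 7 = 6 -> Sunday
Last day offset: 30 - 1 = 29 days
Weekday index = (6 + 29) mod 7 = 0

Monday, November 30


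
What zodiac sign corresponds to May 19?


Date: May 19
Conventional tropical zodiac dates: Taurus from April 20 onward; Gemini starts May 21
May 19 falls within the Taurus range

Taurus


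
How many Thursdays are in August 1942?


August 1942 has 31 days
Anchor: Jan 1, 1942. With p = 1942 - 1 = 1941: (p + p//4 - p//100 + p//400) mod 7 = (1941 + 485 - 19 + 4) mod 7 = 2411 mod 7 = 3 -> Thursday (Mon=0 ... Sun=6)
Days before August (Jan-Jul): 212; August 1 index = (3 + 212) mod 7 = 5 -> Saturday
First Thursday is August 6
Thursdays: 6, 13, 20, 27

4 Thursdays


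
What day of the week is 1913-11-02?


Date: November 2, 1913
Anchor: Jan 1, 1913. With p = 1913 - 1 = 1912: (p + p//4 - p//100 + p//400) mod 7 = (1912 + 478 - 19 + 4) mod 7 = 2375 mod 7 = 2 -> Wednesday (Mon=0 ... Sun=6)
Days before November (Jan-Oct): 304; offset = 304 + 2 - 1 = 305
Weekday index = (2 + 305) mod 7 = 6

Day of the week: Sunday


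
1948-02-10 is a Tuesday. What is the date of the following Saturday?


Current: Tuesday
Target: Saturday
Days ahead: 4

Next Saturday: 1948-02-14


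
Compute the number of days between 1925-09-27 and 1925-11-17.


From 1925-09-27 to 1925-11-17
1925-09-27: days before September = 31 + 28 + 31 + 30 + 31 + 30 + 31 + 31 = 243 (1925 is not a leap year); day of year = 243 + 27 = 270
1925-11-17: days before November = 31 + 28 + 31 + 30 + 31 + 30 + 31 + 31 + 30 + 31 = 304 (1925 is not a leap year); day of year = 304 + 17 = 321
Same year: 321 - 270 = 51

51 days


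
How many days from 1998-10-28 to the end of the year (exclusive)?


Day of year: 301 of 365
Remaining = 365 - 301

64 days


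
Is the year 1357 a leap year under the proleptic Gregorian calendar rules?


Gregorian leap year rule: divisible by 4, but not by 100, unless also by 400.
1357 is not divisible by 4 -> not a leap year

No


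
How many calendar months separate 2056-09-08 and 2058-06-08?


From September 2056 to June 2058
2 years * 12 = 24 months, minus 3 months = 21

21 months


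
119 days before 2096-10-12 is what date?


Start: 2096-10-12, subtract 119 days
Back 12 days from October 12 reaches September 30, 2096 -> 107 left
September 2096 has 30 days -> back to August 31, 2096 -> 77 left
August 2096 has 31 days -> back to July 31, 2096 -> 46 left
July 2096 has 31 days -> back to June 30, 2096 -> 15 left
June 2096: 30 - 15 = 15 -> lands on June 15

Result: 2096-06-15


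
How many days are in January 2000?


January 2000

31 days


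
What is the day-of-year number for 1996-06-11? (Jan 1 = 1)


Date: June 11, 1996
Days in months 1 through 5: 152
Plus 11 days in June

Day of year: 163


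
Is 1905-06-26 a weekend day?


Anchor: Jan 1, 1905. With p = 1905 - 1 = 1904: (p + p//4 - p//100 + p//400) mod 7 = (1904 + 476 - 19 + 4) mod 7 = 2365 mod 7 = 6 -> Sunday (Mon=0 ... Sun=6)
Day of year: 177; offset = 176
Weekday index = (6 + 176) mod 7 = 0 -> Monday
Weekend days: Saturday, Sunday

No


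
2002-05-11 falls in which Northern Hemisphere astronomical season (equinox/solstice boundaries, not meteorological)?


Date: May 11
Astronomical Spring (approx.; exact equinox/solstice day varies by year): March 20 to June 20
May 11 falls within the Spring window

Spring


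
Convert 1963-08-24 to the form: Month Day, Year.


ISO 1963-08-24 parses as year=1963, month=08, day=24
Month 8 -> August

August 24, 1963


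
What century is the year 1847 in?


Century = (year - 1) // 100 + 1
= (1847 - 1) // 100 + 1
= 1846 // 100 + 1
= 18 + 1

19th century


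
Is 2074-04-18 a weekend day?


Anchor: Jan 1, 2074. With p = 2074 - 1 = 2073: (p + p//4 - p//100 + p//400) mod 7 = (2073 + 518 - 20 + 5) mod 7 = 2576 mod 7 = 0 -> Monday (Mon=0 ... Sun=6)
Day of year: 108; offset = 107
Weekday index = (0 + 107) mod 7 = 2 -> Wednesday
Weekend days: Saturday, Sunday

No


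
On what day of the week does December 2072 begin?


Target: December 1, 2072
Anchor: Jan 1, 2072. With p = 2072 - 1 = 2071: (p + p//4 - p//100 + p//400) mod 7 = (2071 + 517 - 20 + 5) mod 7 = 2573 mod 7 = 4 -> Friday (Mon=0 ... Sun=6)
Days before December (Jan-Nov): 335 days
Weekday index = (4 + 335) mod 7 = 3

Thursday


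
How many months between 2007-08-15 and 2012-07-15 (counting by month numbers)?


From August 2007 to July 2012
5 years * 12 = 60 months, minus 1 month = 59

59 months


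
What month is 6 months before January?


January is month 1
1 - 6 = -5; wrap: -5 + 12 = 7

July


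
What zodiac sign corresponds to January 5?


Date: January 5
Conventional tropical zodiac dates: Capricorn from December 22 onward; Aquarius starts January 20
January 5 falls within the Capricorn range

Capricorn


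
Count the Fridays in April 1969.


April 1969 has 30 days
Anchor: Jan 1, 1969. With p = 1969 - 1 = 1968: (p + p//4 - p//100 + p//400) mod 7 = (1968 + 492 - 19 + 4) mod 7 = 2445 mod 7 = 2 -> Wednesday (Mon=0 ... Sun=6)
Days before April (Jan-Mar): 90; April 1 index = (2 + 90) mod 7 = 1 -> Tuesday
First Friday is April 4
Fridays: 4, 11, 18, 25

4 Fridays


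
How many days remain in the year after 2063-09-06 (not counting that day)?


Day of year: 249 of 365
Remaining = 365 - 249

116 days


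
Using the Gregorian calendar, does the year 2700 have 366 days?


Gregorian leap year rule: divisible by 4, but not by 100, unless also by 400.
2700 is divisible by 100 but not 400 -> not a leap year

No


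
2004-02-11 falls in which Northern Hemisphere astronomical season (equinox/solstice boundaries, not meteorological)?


Date: February 11
Astronomical Winter (approx.; exact equinox/solstice day varies by year): December 21 to March 19
February 11 falls within the Winter window

Winter


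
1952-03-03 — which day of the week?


Date: March 3, 1952
Anchor: Jan 1, 1952. With p = 1952 - 1 = 1951: (p + p//4 - p//100 + p//400) mod 7 = (1951 + 487 - 19 + 4) mod 7 = 2423 mod 7 = 1 -> Tuesday (Mon=0 ... Sun=6)
Days before March (Jan-Feb): 60; offset = 60 + 3 - 1 = 62
Weekday index = (1 + 62) mod 7 = 0

Day of the week: Monday


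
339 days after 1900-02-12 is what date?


Start: 1900-02-12, add 339 days
February 1900 has 28 days: 28 - 12 = 16 days to February 28 -> 323 left
March 1900 has 31 days -> 292 left
April 1900 has 30 days -> 262 left
May 1900 has 31 days -> 231 left
June 1900 has 30 days -> 201 left
July 1900 has 31 days -> 170 left
August 1900 has 31 days -> 139 left
September 1900 has 30 days -> 109 left
October 1900 has 31 days -> 78 left
November 1900 has 30 days -> 48 left
December 1900 has 31 days -> 17 left
January 1901: 17 <= 31 -> lands on January 17

Result: 1901-01-17


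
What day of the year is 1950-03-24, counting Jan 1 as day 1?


Date: March 24, 1950
Days in months 1 through 2: 59
Plus 24 days in March

Day of year: 83


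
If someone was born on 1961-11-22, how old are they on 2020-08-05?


Birth: 1961-11-22
Reference: 2020-08-05
Year difference: 2020 - 1961 = 59
Birthday not yet reached in 2020, subtract 1

58 years old


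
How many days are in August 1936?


August 1936

31 days


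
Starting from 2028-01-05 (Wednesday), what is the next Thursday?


Current: Wednesday
Target: Thursday
Days ahead: 1

Next Thursday: 2028-01-06


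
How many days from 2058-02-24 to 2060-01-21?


From 2058-02-24 to 2060-01-21
2058-02-24: days before February = 31; day of year = 31 + 24 = 55
2060-01-21: day of year = 21
Rest of 2058: 365 - 55 = 310
Full years 2059 (365): 365
Total = 310 + 365 + 21 = 696

696 days


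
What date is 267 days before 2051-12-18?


Start: 2051-12-18, subtract 267 days
Back 18 days from December 18 reaches November 30, 2051 -> 249 left
November 2051 has 30 days -> back to October 31, 2051 -> 219 left
October 2051 has 31 days -> back to September 30, 2051 -> 188 left
September 2051 has 30 days -> back to August 31, 2051 -> 158 left
August 2051 has 31 days -> back to July 31, 2051 -> 127 left
July 2051 has 31 days -> back to June 30, 2051 -> 96 left
June 2051 has 30 days -> back to May 31, 2051 -> 66 left
May 2051 has 31 days -> back to April 30, 2051 -> 35 left
April 2051 has 30 days -> back to March 31, 2051 -> 5 left
March 2051: 31 - 5 = 26 -> lands on March 26

Result: 2051-03-26


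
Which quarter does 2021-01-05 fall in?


Month: January (month 1)
Q1: Jan-Mar, Q2: Apr-Jun, Q3: Jul-Sep, Q4: Oct-Dec

Q1


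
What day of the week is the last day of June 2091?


June 2091 has 30 days
Anchor: Jan 1, 2091. With p = 2091 - 1 = 2090: (p + p//4 - p//100 + p//400) mod 7 = (2090 + 522 - 20 + 5) mod 7 = 2597 mod 7 = 0 -> Monday (Mon=0 ... Sun=6)
Days before June (Jan-May): 151; June 1 index = (0 + 151) mod 7 = 4 -> Friday
Last day offset: 30 - 1 = 29 days
Weekday index = (4 + 29) mod 7 = 5

Saturday, June 30


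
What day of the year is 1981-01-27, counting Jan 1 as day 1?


Date: January 27, 1981
No months before January
Plus 27 days in January

Day of year: 27


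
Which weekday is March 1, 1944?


Target: March 1, 1944
Anchor: Jan 1, 1944. With p = 1944 - 1 = 1943: (p + p//4 - p//100 + p//400) mod 7 = (1943 + 485 - 19 + 4) mod 7 = 2413 mod 7 = 5 -> Saturday (Mon=0 ... Sun=6)
Days before March (Jan-Feb): 60 days
Weekday index = (5 + 60) mod 7 = 2

Wednesday


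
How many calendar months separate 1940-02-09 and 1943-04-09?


From February 1940 to April 1943
3 years * 12 = 36 months, plus 2 months = 38

38 months


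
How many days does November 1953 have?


November 1953

30 days


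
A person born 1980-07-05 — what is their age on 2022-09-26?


Birth: 1980-07-05
Reference: 2022-09-26
Year difference: 2022 - 1980 = 42

42 years old


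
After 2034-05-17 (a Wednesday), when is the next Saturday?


Current: Wednesday
Target: Saturday
Days ahead: 3

Next Saturday: 2034-05-20


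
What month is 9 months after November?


November is month 11
11 + 9 = 20; wrap: 20 - 12 = 8

August


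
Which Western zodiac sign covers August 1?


Date: August 1
Conventional tropical zodiac dates: Leo from July 23 onward; Virgo starts August 23
August 1 falls within the Leo range

Leo


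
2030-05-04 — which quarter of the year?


Month: May (month 5)
Q1: Jan-Mar, Q2: Apr-Jun, Q3: Jul-Sep, Q4: Oct-Dec

Q2


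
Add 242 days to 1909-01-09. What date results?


Start: 1909-01-09, add 242 days
January 1909 has 31 days: 31 - 9 = 22 days to January 31 -> 220 left
February 1909 has 28 days -> 192 left
March 1909 has 31 days -> 161 left
April 1909 has 30 days -> 131 left
May 1909 has 31 days -> 100 left
June 1909 has 30 days -> 70 left
July 1909 has 31 days -> 39 left
August 1909 has 31 days -> 8 left
September 1909: 8 <= 30 -> lands on September 8

Result: 1909-09-08


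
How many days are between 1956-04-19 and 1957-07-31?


From 1956-04-19 to 1957-07-31
1956-04-19: days before April = 31 + 29 + 31 = 91 (1956 is a leap year); day of year = 91 + 19 = 110
1957-07-31: days before July = 31 + 28 + 31 + 30 + 31 + 30 = 181 (1957 is not a leap year); day of year = 181 + 31 = 212
Rest of 1956: 366 - 110 = 256
Total = 256 + 212 = 468

468 days


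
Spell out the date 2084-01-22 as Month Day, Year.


ISO 2084-01-22 parses as year=2084, month=01, day=22
Month 1 -> January

January 22, 2084


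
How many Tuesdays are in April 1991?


April 1991 has 30 days
Anchor: Jan 1, 1991. With p = 1991 - 1 = 1990: (p + p//4 - p//100 + p//400) mod 7 = (1990 + 497 - 19 + 4) mod 7 = 2472 mod 7 = 1 -> Tuesday (Mon=0 ... Sun=6)
Days before April (Jan-Mar): 90; April 1 index = (1 + 90) mod 7 = 0 -> Monday
First Tuesday is April 2
Tuesdays: 2, 9, 16, 23, 30

5 Tuesdays


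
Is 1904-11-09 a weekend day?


Anchor: Jan 1, 1904. With p = 1904 - 1 = 1903: (p + p//4 - p//100 + p//400) mod 7 = (1903 + 475 - 19 + 4) mod 7 = 2363 mod 7 = 4 -> Friday (Mon=0 ... Sun=6)
Day of year: 314; offset = 313
Weekday index = (4 + 313) mod 7 = 2 -> Wednesday
Weekend days: Saturday, Sunday

No


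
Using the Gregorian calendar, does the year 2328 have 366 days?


Gregorian leap year rule: divisible by 4, but not by 100, unless also by 400.
2328 is divisible by 4 but not 100 -> leap year

Yes


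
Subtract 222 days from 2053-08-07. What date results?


Start: 2053-08-07, subtract 222 days
Back 7 days from August 7 reaches July 31, 2053 -> 215 left
July 2053 has 31 days -> back to June 30, 2053 -> 184 left
June 2053 has 30 days -> back to May 31, 2053 -> 154 left
May 2053 has 31 days -> back to April 30, 2053 -> 123 left
April 2053 has 30 days -> back to March 31, 2053 -> 93 left
March 2053 has 31 days -> back to February 28, 2053 -> 62 left
February 2053 has 28 days -> back to January 31, 2053 -> 34 left
January 2053 has 31 days -> back to December 31, 2052 -> 3 left
December 2052: 31 - 3 = 28 -> lands on December 28

Result: 2052-12-28


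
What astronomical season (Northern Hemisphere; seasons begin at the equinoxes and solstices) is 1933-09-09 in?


Date: September 9
Astronomical Summer (approx.; exact equinox/solstice day varies by year): June 21 to September 21
September 9 falls within the Summer window

Summer


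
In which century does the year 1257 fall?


Century = (year - 1) // 100 + 1
= (1257 - 1) // 100 + 1
= 1256 // 100 + 1
= 12 + 1

13th century


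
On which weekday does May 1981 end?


May 1981 has 31 days
Anchor: Jan 1, 1981. With p = 1981 - 1 = 1980: (p + p//4 - p//100 + p//400) mod 7 = (1980 + 495 - 19 + 4) mod 7 = 2460 mod 7 = 3 -> Thursday (Mon=0 ... Sun=6)
Days before May (Jan-Apr): 120; May 1 index = (3 + 120) mod 7 = 4 -> Friday
Last day offset: 31 - 1 = 30 days
Weekday index = (4 + 30) mod 7 = 6

Sunday, May 31


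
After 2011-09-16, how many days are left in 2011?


Day of year: 259 of 365
Remaining = 365 - 259

106 days


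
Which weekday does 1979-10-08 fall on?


Date: October 8, 1979
Anchor: Jan 1, 1979. With p = 1979 - 1 = 1978: (p + p//4 - p//100 + p//400) mod 7 = (1978 + 494 - 19 + 4) mod 7 = 2457 mod 7 = 0 -> Monday (Mon=0 ... Sun=6)
Days before October (Jan-Sep): 273; offset = 273 + 8 - 1 = 280
Weekday index = (0 + 280) mod 7 = 0

Day of the week: Monday


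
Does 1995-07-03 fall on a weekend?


Anchor: Jan 1, 1995. With p = 1995 - 1 = 1994: (p + p//4 - p//100 + p//400) mod 7 = (1994 + 498 - 19 + 4) mod 7 = 2477 mod 7 = 6 -> Sunday (Mon=0 ... Sun=6)
Day of year: 184; offset = 183
Weekday index = (6 + 183) mod 7 = 0 -> Monday
Weekend days: Saturday, Sunday

No


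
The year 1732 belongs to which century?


Century = (year - 1) // 100 + 1
= (1732 - 1) // 100 + 1
= 1731 // 100 + 1
= 17 + 1

18th century


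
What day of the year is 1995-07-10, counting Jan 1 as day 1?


Date: July 10, 1995
Days in months 1 through 6: 181
Plus 10 days in July

Day of year: 191


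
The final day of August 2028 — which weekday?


August 2028 has 31 days
Anchor: Jan 1, 2028. With p = 2028 - 1 = 2027: (p + p//4 - p//100 + p//400) mod 7 = (2027 + 506 - 20 + 5) mod 7 = 2518 mod 7 = 5 -> Saturday (Mon=0 ... Sun=6)
Days before August (Jan-Jul): 213; August 1 index = (5 + 213) mod 7 = 1 -> Tuesday
Last day offset: 31 - 1 = 30 days
Weekday index = (1 + 30) mod 7 = 3

Thursday, August 31


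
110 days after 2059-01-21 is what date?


Start: 2059-01-21, add 110 days
January 2059 has 31 days: 31 - 21 = 10 days to January 31 -> 100 left
February 2059 has 28 days -> 72 left
March 2059 has 31 days -> 41 left
April 2059 has 30 days -> 11 left
May 2059: 11 <= 31 -> lands on May 11

Result: 2059-05-11


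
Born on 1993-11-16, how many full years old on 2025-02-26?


Birth: 1993-11-16
Reference: 2025-02-26
Year difference: 2025 - 1993 = 32
Birthday not yet reached in 2025, subtract 1

31 years old


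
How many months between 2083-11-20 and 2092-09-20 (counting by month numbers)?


From November 2083 to September 2092
9 years * 12 = 108 months, minus 2 months = 106

106 months


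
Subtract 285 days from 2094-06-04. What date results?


Start: 2094-06-04, subtract 285 days
Back 4 days from June 4 reaches May 31, 2094 -> 281 left
May 2094 has 31 days -> back to April 30, 2094 -> 250 left
April 2094 has 30 days -> back to March 31, 2094 -> 220 left
March 2094 has 31 days -> back to February 28, 2094 -> 189 left
February 2094 has 28 days -> back to January 31, 2094 -> 161 left
January 2094 has 31 days -> back to December 31, 2093 -> 130 left
December 2093 has 31 days -> back to November 30, 2093 -> 99 left
November 2093 has 30 days -> back to October 31, 2093 -> 69 left
October 2093 has 31 days -> back to September 30, 2093 -> 38 left
September 2093 has 30 days -> back to August 31, 2093 -> 8 left
August 2093: 31 - 8 = 23 -> lands on August 23

Result: 2093-08-23


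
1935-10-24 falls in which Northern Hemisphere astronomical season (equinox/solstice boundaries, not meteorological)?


Date: October 24
Astronomical Autumn (approx.; exact equinox/solstice day varies by year): September 22 to December 20
October 24 falls within the Autumn window

Autumn
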